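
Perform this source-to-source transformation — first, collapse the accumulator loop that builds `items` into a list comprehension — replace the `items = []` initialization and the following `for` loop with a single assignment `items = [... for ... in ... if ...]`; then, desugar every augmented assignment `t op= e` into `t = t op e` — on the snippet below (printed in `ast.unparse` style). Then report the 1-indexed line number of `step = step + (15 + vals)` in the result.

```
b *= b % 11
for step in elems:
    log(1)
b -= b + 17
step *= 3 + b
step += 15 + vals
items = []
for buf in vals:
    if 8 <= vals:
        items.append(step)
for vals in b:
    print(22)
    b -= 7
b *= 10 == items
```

6

Transformed code:
b = b * (b % 11)
for step in elems:
    log(1)
b = b - (b + 17)
step = step * (3 + b)
step = step + (15 + vals)
items = [step for buf in vals if 8 <= vals]
for vals in b:
    print(22)
    b = b - 7
b = b * (10 == items)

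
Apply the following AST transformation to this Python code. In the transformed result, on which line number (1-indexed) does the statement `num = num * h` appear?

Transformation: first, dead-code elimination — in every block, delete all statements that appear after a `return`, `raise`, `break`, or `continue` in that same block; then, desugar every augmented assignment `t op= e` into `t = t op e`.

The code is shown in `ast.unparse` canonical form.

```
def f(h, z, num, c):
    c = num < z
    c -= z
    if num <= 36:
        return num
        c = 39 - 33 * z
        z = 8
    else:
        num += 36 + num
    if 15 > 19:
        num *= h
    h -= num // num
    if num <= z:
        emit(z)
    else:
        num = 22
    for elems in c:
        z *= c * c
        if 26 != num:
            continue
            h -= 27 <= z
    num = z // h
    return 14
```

9

Transformed code:
def f(h, z, num, c):
    c = num < z
    c = c - z
    if num <= 36:
        return num
    else:
        num = num + (36 + num)
    if 15 > 19:
        num = num * h
    h = h - num // num
    if num <= z:
        emit(z)
    else:
        num = 22
    for elems in c:
        z = z * (c * c)
        if 26 != num:
            continue
    num = z // h
    return 14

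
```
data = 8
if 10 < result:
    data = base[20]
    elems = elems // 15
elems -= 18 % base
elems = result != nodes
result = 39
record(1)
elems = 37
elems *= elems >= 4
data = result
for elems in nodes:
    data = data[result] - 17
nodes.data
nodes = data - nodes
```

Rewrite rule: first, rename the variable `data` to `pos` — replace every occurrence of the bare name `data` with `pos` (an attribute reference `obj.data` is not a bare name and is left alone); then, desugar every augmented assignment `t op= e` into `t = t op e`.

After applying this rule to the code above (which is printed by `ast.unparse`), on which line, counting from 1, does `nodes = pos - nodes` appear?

Transformed code:
pos = 8
if 10 < result:
    pos = base[20]
    elems = elems // 15
elems = elems - 18 % base
elems = result != nodes
result = 39
record(1)
elems = 37
elems = elems * (elems >= 4)
pos = result
for elems in nodes:
    pos = pos[result] - 17
nodes.data
nodes = pos - nodes

15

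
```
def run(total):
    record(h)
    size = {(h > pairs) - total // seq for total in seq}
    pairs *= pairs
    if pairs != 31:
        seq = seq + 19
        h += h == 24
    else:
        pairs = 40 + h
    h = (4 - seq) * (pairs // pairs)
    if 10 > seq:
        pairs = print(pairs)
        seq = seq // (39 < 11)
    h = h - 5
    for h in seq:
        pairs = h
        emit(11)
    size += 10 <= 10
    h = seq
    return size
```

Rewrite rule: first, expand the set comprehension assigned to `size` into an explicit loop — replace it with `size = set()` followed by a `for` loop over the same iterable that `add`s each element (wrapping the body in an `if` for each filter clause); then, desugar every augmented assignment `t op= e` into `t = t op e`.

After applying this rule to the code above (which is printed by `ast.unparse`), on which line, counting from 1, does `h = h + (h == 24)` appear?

9

Transformed code:
def run(total):
    record(h)
    size = set()
    for total in seq:
        size.add((h > pairs) - total // seq)
    pairs = pairs * pairs
    if pairs != 31:
        seq = seq + 19
        h = h + (h == 24)
    else:
        pairs = 40 + h
    h = (4 - seq) * (pairs // pairs)
    if 10 > seq:
        pairs = print(pairs)
        seq = seq // (39 < 11)
    h = h - 5
    for h in seq:
        pairs = h
        emit(11)
    size = size + (10 <= 10)
    h = seq
    return size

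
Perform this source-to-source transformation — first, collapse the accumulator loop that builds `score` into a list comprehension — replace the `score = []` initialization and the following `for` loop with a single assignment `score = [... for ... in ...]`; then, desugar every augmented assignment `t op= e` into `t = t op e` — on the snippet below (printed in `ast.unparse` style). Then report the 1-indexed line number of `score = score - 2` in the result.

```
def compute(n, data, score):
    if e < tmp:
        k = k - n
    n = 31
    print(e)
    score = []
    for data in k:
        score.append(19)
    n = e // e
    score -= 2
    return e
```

Transformed code:
def compute(n, data, score):
    if e < tmp:
        k = k - n
    n = 31
    print(e)
    score = [19 for data in k]
    n = e // e
    score = score - 2
    return e

8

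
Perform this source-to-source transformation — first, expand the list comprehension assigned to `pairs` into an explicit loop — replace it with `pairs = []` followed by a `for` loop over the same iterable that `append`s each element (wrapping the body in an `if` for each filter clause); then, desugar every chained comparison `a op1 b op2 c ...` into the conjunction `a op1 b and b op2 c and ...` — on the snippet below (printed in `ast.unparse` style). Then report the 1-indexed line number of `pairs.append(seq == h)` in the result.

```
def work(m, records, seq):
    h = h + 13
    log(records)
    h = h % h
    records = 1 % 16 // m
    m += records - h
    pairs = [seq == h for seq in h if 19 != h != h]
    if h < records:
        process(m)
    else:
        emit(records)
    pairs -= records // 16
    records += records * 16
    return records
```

Transformed code:
def work(m, records, seq):
    h = h + 13
    log(records)
    h = h % h
    records = 1 % 16 // m
    m += records - h
    pairs = []
    for seq in h:
        if 19 != h and h != h:
            pairs.append(seq == h)
    if h < records:
        process(m)
    else:
        emit(records)
    pairs -= records // 16
    records += records * 16
    return records

10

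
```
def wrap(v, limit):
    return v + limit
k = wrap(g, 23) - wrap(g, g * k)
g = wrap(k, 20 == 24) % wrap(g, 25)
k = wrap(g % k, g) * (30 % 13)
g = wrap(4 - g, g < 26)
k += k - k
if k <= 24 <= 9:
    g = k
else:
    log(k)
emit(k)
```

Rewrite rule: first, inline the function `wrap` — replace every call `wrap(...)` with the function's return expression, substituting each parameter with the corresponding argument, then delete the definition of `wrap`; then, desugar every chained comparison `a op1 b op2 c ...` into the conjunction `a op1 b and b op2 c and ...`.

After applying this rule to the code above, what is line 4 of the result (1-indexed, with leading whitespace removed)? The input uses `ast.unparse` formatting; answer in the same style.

Transformed code:
k = g + 23 - (g + g * k)
g = (k + (20 == 24)) % (g + 25)
k = (g % k + g) * (30 % 13)
g = 4 - g + (g < 26)
k += k - k
if k <= 24 and 24 <= 9:
    g = k
else:
    log(k)
emit(k)

g = 4 - g + (g < 26)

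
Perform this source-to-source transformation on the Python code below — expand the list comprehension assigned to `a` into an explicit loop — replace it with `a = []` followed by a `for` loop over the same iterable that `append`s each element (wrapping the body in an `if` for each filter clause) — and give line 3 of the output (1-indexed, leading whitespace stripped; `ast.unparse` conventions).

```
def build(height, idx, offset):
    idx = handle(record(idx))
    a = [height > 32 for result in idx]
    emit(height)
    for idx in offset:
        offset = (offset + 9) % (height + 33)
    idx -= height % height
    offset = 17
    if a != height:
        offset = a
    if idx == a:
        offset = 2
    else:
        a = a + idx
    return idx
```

Transformed code:
def build(height, idx, offset):
    idx = handle(record(idx))
    a = []
    for result in idx:
        a.append(height > 32)
    emit(height)
    for idx in offset:
        offset = (offset + 9) % (height + 33)
    idx -= height % height
    offset = 17
    if a != height:
        offset = a
    if idx == a:
        offset = 2
    else:
        a = a + idx
    return idx

a = []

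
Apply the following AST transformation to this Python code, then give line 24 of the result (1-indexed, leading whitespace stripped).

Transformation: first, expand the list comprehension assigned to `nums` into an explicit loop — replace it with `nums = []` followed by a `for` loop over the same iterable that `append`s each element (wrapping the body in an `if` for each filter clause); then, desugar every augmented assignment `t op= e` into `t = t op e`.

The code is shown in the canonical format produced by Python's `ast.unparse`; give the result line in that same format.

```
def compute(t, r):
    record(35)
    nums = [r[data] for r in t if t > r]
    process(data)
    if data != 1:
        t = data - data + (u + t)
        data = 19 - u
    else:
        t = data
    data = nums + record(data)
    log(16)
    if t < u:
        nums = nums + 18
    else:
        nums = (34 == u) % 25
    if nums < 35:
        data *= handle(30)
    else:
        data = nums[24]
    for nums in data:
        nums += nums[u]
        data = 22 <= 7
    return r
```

nums = nums + nums[u]

Transformed code:
def compute(t, r):
    record(35)
    nums = []
    for r in t:
        if t > r:
            nums.append(r[data])
    process(data)
    if data != 1:
        t = data - data + (u + t)
        data = 19 - u
    else:
        t = data
    data = nums + record(data)
    log(16)
    if t < u:
        nums = nums + 18
    else:
        nums = (34 == u) % 25
    if nums < 35:
        data = data * handle(30)
    else:
        data = nums[24]
    for nums in data:
        nums = nums + nums[u]
        data = 22 <= 7
    return r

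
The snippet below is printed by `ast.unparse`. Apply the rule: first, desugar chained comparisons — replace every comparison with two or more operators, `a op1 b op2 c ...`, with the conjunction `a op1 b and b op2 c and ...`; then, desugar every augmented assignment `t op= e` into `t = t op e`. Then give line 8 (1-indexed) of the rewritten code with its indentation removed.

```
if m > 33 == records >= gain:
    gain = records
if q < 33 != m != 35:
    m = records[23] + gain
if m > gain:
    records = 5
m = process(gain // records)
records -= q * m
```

records = records - q * m

Transformed code:
if m > 33 and 33 == records and (records >= gain):
    gain = records
if q < 33 and 33 != m and (m != 35):
    m = records[23] + gain
if m > gain:
    records = 5
m = process(gain // records)
records = records - q * m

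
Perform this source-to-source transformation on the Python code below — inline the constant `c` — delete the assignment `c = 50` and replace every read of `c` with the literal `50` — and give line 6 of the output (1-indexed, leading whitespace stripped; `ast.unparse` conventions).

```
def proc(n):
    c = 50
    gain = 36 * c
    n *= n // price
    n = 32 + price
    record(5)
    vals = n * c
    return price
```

vals = n * 50

Transformed code:
def proc(n):
    gain = 36 * 50
    n *= n // price
    n = 32 + price
    record(5)
    vals = n * 50
    return price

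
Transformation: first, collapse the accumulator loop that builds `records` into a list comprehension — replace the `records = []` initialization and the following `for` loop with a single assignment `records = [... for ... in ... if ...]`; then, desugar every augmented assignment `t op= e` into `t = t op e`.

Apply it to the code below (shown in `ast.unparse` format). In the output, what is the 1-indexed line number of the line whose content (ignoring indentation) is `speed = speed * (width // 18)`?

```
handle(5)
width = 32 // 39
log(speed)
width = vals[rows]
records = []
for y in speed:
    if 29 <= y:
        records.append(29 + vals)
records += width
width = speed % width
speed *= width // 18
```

8

Transformed code:
handle(5)
width = 32 // 39
log(speed)
width = vals[rows]
records = [29 + vals for y in speed if 29 <= y]
records = records + width
width = speed % width
speed = speed * (width // 18)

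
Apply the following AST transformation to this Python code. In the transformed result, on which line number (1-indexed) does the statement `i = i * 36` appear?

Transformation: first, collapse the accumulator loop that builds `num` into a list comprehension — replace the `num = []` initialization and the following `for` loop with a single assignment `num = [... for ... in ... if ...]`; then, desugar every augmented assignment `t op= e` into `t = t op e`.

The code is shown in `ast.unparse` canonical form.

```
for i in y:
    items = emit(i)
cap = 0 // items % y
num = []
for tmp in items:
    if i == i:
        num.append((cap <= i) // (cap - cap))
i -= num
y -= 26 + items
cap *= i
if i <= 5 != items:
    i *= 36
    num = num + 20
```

9

Transformed code:
for i in y:
    items = emit(i)
cap = 0 // items % y
num = [(cap <= i) // (cap - cap) for tmp in items if i == i]
i = i - num
y = y - (26 + items)
cap = cap * i
if i <= 5 != items:
    i = i * 36
    num = num + 20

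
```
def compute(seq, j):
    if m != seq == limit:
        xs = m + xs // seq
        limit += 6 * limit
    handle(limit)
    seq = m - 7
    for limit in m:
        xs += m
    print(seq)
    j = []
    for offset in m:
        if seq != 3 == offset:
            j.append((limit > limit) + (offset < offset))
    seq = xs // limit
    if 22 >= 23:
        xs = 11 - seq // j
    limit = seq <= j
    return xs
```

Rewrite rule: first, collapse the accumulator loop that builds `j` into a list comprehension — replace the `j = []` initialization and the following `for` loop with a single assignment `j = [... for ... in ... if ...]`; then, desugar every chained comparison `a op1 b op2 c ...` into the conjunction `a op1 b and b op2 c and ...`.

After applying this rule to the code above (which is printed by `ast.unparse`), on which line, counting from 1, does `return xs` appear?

15

Transformed code:
def compute(seq, j):
    if m != seq and seq == limit:
        xs = m + xs // seq
        limit += 6 * limit
    handle(limit)
    seq = m - 7
    for limit in m:
        xs += m
    print(seq)
    j = [(limit > limit) + (offset < offset) for offset in m if seq != 3 and 3 == offset]
    seq = xs // limit
    if 22 >= 23:
        xs = 11 - seq // j
    limit = seq <= j
    return xs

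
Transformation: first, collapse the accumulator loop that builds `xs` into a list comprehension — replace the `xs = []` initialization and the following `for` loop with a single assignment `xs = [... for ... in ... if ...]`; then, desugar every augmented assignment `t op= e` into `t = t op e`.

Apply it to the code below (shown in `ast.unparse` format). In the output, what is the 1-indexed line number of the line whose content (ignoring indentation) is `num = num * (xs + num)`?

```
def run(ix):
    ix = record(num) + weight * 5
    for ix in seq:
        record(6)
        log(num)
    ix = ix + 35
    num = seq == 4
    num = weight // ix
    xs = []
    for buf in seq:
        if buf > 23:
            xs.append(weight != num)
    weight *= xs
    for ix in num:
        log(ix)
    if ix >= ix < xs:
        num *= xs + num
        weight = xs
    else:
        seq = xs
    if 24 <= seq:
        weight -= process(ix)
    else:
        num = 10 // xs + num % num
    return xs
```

Transformed code:
def run(ix):
    ix = record(num) + weight * 5
    for ix in seq:
        record(6)
        log(num)
    ix = ix + 35
    num = seq == 4
    num = weight // ix
    xs = [weight != num for buf in seq if buf > 23]
    weight = weight * xs
    for ix in num:
        log(ix)
    if ix >= ix < xs:
        num = num * (xs + num)
        weight = xs
    else:
        seq = xs
    if 24 <= seq:
        weight = weight - process(ix)
    else:
        num = 10 // xs + num % num
    return xs

14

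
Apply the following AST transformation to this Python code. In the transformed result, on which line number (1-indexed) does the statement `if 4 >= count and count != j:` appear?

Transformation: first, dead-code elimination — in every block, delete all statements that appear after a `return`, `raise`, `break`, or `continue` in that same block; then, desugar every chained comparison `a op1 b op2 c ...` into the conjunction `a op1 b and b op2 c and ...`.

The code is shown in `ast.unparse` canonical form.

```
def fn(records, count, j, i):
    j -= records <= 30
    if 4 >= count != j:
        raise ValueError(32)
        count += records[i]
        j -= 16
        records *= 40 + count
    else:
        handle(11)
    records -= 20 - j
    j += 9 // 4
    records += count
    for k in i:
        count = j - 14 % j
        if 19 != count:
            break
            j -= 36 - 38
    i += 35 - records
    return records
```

Transformed code:
def fn(records, count, j, i):
    j -= records <= 30
    if 4 >= count and count != j:
        raise ValueError(32)
    else:
        handle(11)
    records -= 20 - j
    j += 9 // 4
    records += count
    for k in i:
        count = j - 14 % j
        if 19 != count:
            break
    i += 35 - records
    return records

3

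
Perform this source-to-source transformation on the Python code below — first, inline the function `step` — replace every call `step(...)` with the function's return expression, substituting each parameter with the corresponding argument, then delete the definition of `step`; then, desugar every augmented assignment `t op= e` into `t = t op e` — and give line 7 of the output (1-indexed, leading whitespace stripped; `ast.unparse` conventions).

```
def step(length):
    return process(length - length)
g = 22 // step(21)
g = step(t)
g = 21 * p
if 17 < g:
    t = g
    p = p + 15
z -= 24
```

z = z - 24

Transformed code:
g = 22 // process(21 - 21)
g = process(t - t)
g = 21 * p
if 17 < g:
    t = g
    p = p + 15
z = z - 24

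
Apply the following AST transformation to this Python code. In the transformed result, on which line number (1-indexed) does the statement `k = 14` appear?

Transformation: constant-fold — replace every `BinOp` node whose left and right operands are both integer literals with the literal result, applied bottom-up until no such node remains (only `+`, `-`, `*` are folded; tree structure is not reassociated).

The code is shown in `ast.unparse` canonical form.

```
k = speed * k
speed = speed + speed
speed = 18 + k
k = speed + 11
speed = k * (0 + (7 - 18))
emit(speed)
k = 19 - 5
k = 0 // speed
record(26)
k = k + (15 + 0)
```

Transformed code:
k = speed * k
speed = speed + speed
speed = 18 + k
k = speed + 11
speed = k * -11
emit(speed)
k = 14
k = 0 // speed
record(26)
k = k + 15

7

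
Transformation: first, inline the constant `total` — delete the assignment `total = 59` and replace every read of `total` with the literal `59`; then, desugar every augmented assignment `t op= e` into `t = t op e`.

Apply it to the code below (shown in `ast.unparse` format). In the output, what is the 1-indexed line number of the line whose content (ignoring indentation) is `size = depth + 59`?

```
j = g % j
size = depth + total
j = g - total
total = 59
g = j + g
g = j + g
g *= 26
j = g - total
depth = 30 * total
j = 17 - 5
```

Transformed code:
j = g % j
size = depth + 59
j = g - 59
g = j + g
g = j + g
g = g * 26
j = g - 59
depth = 30 * 59
j = 17 - 5

2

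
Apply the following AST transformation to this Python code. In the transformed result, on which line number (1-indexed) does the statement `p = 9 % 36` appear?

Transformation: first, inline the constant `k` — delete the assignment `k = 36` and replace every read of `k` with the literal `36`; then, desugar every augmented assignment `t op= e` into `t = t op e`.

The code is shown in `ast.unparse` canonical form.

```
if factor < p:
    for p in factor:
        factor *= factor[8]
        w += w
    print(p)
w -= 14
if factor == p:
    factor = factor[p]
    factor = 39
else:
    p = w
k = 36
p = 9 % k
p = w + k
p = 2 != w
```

12

Transformed code:
if factor < p:
    for p in factor:
        factor = factor * factor[8]
        w = w + w
    print(p)
w = w - 14
if factor == p:
    factor = factor[p]
    factor = 39
else:
    p = w
p = 9 % 36
p = w + 36
p = 2 != w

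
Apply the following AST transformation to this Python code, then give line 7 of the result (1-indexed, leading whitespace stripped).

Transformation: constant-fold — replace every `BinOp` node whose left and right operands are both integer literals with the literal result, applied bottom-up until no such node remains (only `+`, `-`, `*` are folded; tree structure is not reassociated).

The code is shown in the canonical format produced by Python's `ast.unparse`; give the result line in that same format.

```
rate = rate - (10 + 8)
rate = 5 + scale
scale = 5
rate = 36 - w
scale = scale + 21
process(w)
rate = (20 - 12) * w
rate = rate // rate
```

Transformed code:
rate = rate - 18
rate = 5 + scale
scale = 5
rate = 36 - w
scale = scale + 21
process(w)
rate = 8 * w
rate = rate // rate

rate = 8 * w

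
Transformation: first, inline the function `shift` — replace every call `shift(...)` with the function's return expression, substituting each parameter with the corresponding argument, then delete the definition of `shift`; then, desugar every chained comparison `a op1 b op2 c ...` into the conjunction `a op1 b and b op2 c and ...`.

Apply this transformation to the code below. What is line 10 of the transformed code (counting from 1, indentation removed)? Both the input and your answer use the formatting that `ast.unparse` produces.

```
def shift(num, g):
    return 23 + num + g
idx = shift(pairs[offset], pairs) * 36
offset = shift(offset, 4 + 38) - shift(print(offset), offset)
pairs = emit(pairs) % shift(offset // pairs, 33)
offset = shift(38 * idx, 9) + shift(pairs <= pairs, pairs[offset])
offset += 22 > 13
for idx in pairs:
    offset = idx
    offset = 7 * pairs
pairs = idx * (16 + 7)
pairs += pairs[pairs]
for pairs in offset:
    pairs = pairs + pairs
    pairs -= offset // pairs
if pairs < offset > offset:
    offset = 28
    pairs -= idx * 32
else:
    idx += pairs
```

pairs += pairs[pairs]

Transformed code:
idx = (23 + pairs[offset] + pairs) * 36
offset = 23 + offset + (4 + 38) - (23 + print(offset) + offset)
pairs = emit(pairs) % (23 + offset // pairs + 33)
offset = 23 + 38 * idx + 9 + (23 + (pairs <= pairs) + pairs[offset])
offset += 22 > 13
for idx in pairs:
    offset = idx
    offset = 7 * pairs
pairs = idx * (16 + 7)
pairs += pairs[pairs]
for pairs in offset:
    pairs = pairs + pairs
    pairs -= offset // pairs
if pairs < offset and offset > offset:
    offset = 28
    pairs -= idx * 32
else:
    idx += pairs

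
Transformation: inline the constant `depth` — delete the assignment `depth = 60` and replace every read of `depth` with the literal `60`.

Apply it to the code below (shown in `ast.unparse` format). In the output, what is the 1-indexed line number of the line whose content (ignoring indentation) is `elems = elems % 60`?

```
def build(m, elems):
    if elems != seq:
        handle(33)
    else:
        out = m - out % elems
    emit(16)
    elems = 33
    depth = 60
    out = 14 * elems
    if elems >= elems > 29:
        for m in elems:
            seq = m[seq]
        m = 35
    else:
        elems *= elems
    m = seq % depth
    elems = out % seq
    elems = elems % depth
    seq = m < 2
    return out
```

17

Transformed code:
def build(m, elems):
    if elems != seq:
        handle(33)
    else:
        out = m - out % elems
    emit(16)
    elems = 33
    out = 14 * elems
    if elems >= elems > 29:
        for m in elems:
            seq = m[seq]
        m = 35
    else:
        elems *= elems
    m = seq % 60
    elems = out % seq
    elems = elems % 60
    seq = m < 2
    return out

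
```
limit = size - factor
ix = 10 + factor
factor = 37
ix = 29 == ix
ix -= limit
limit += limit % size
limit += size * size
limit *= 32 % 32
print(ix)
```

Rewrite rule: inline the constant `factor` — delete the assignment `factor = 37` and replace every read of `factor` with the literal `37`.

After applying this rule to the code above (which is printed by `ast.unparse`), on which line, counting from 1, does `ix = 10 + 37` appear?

2

Transformed code:
limit = size - 37
ix = 10 + 37
ix = 29 == ix
ix -= limit
limit += limit % size
limit += size * size
limit *= 32 % 32
print(ix)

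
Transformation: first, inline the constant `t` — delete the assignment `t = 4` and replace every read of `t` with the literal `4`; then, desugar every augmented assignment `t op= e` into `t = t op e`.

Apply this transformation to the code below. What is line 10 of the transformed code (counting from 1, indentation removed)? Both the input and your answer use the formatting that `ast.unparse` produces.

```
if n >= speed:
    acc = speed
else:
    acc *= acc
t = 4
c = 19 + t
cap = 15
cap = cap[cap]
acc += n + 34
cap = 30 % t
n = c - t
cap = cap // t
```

n = c - 4

Transformed code:
if n >= speed:
    acc = speed
else:
    acc = acc * acc
c = 19 + 4
cap = 15
cap = cap[cap]
acc = acc + (n + 34)
cap = 30 % 4
n = c - 4
cap = cap // 4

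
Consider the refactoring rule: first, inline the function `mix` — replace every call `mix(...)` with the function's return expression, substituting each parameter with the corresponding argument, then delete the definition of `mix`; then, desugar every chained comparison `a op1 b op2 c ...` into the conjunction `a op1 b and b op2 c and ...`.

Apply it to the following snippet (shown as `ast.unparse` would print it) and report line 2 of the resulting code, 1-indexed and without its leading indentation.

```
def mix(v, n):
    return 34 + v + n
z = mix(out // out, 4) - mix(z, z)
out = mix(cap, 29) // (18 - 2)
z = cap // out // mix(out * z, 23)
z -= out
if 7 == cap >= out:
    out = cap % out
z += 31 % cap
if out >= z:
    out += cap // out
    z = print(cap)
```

Transformed code:
z = 34 + out // out + 4 - (34 + z + z)
out = (34 + cap + 29) // (18 - 2)
z = cap // out // (34 + out * z + 23)
z -= out
if 7 == cap and cap >= out:
    out = cap % out
z += 31 % cap
if out >= z:
    out += cap // out
    z = print(cap)

out = (34 + cap + 29) // (18 - 2)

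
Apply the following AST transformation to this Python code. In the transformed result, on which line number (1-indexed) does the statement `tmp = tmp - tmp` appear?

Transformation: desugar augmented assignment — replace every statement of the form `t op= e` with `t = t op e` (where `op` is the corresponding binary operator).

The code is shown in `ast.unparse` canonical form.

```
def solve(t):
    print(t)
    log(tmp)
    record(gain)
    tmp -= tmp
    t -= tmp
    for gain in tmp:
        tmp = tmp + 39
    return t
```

5

Transformed code:
def solve(t):
    print(t)
    log(tmp)
    record(gain)
    tmp = tmp - tmp
    t = t - tmp
    for gain in tmp:
        tmp = tmp + 39
    return t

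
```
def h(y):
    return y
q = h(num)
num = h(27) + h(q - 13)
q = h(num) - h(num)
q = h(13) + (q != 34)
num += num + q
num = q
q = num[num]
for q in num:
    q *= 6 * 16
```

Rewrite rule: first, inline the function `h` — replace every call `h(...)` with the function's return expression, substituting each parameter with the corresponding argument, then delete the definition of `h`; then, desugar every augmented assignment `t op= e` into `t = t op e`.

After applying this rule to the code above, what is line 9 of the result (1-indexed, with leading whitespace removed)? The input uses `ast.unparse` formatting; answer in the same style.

q = q * (6 * 16)

Transformed code:
q = num
num = 27 + (q - 13)
q = num - num
q = 13 + (q != 34)
num = num + (num + q)
num = q
q = num[num]
for q in num:
    q = q * (6 * 16)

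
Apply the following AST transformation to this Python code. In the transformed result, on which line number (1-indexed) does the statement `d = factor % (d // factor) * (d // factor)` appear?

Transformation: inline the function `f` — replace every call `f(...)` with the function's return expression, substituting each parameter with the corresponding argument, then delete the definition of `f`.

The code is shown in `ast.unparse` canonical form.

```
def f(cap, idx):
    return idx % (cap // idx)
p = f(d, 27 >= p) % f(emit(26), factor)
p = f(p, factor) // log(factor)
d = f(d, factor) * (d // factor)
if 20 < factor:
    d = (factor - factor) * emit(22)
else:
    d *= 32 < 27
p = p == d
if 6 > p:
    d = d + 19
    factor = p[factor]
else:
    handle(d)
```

Transformed code:
p = (27 >= p) % (d // (27 >= p)) % (factor % (emit(26) // factor))
p = factor % (p // factor) // log(factor)
d = factor % (d // factor) * (d // factor)
if 20 < factor:
    d = (factor - factor) * emit(22)
else:
    d *= 32 < 27
p = p == d
if 6 > p:
    d = d + 19
    factor = p[factor]
else:
    handle(d)

3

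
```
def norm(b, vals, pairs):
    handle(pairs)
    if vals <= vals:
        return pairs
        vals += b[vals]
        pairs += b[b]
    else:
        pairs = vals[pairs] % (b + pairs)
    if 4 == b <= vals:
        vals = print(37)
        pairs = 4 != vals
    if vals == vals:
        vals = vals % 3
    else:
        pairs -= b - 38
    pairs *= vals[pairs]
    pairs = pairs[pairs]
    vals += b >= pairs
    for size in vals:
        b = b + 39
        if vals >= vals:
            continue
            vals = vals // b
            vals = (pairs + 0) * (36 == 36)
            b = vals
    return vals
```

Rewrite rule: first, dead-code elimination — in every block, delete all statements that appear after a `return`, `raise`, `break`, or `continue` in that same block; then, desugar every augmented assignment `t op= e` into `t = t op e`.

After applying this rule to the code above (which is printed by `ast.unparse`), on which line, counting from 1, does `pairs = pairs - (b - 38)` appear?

Transformed code:
def norm(b, vals, pairs):
    handle(pairs)
    if vals <= vals:
        return pairs
    else:
        pairs = vals[pairs] % (b + pairs)
    if 4 == b <= vals:
        vals = print(37)
        pairs = 4 != vals
    if vals == vals:
        vals = vals % 3
    else:
        pairs = pairs - (b - 38)
    pairs = pairs * vals[pairs]
    pairs = pairs[pairs]
    vals = vals + (b >= pairs)
    for size in vals:
        b = b + 39
        if vals >= vals:
            continue
    return vals

13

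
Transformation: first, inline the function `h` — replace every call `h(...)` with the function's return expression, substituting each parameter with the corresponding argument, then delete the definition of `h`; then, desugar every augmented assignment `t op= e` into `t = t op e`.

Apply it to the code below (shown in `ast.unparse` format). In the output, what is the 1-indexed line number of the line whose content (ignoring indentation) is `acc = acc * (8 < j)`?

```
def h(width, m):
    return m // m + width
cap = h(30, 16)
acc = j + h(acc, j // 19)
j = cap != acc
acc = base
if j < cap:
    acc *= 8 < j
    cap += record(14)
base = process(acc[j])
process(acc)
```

Transformed code:
cap = 16 // 16 + 30
acc = j + (j // 19 // (j // 19) + acc)
j = cap != acc
acc = base
if j < cap:
    acc = acc * (8 < j)
    cap = cap + record(14)
base = process(acc[j])
process(acc)

6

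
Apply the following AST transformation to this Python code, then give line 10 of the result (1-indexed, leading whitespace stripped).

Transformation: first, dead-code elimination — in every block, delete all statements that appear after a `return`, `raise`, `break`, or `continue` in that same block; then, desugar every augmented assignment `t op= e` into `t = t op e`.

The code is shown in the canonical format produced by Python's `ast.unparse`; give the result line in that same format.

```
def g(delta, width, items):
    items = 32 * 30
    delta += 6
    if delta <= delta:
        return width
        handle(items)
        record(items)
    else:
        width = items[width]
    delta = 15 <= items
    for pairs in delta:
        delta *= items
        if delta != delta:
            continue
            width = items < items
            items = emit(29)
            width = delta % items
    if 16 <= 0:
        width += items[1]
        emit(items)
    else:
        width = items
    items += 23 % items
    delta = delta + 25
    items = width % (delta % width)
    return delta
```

Transformed code:
def g(delta, width, items):
    items = 32 * 30
    delta = delta + 6
    if delta <= delta:
        return width
    else:
        width = items[width]
    delta = 15 <= items
    for pairs in delta:
        delta = delta * items
        if delta != delta:
            continue
    if 16 <= 0:
        width = width + items[1]
        emit(items)
    else:
        width = items
    items = items + 23 % items
    delta = delta + 25
    items = width % (delta % width)
    return delta

delta = delta * items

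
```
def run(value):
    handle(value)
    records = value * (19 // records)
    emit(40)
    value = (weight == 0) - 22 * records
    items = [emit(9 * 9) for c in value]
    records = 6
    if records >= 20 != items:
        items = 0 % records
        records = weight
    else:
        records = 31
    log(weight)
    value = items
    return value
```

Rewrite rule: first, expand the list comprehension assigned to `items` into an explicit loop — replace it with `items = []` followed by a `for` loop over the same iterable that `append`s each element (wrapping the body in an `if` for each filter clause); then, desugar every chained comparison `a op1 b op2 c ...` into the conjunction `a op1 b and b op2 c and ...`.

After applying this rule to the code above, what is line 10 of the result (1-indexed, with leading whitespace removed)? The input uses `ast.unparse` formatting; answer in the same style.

Transformed code:
def run(value):
    handle(value)
    records = value * (19 // records)
    emit(40)
    value = (weight == 0) - 22 * records
    items = []
    for c in value:
        items.append(emit(9 * 9))
    records = 6
    if records >= 20 and 20 != items:
        items = 0 % records
        records = weight
    else:
        records = 31
    log(weight)
    value = items
    return value

if records >= 20 and 20 != items:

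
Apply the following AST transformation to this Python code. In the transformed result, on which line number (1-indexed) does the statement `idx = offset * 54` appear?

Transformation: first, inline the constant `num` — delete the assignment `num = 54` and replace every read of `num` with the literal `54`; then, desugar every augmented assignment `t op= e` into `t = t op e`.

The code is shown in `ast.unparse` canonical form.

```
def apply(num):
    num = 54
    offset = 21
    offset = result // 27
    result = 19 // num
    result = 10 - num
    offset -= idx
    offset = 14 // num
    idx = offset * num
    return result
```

Transformed code:
def apply(num):
    offset = 21
    offset = result // 27
    result = 19 // 54
    result = 10 - 54
    offset = offset - idx
    offset = 14 // 54
    idx = offset * 54
    return result

8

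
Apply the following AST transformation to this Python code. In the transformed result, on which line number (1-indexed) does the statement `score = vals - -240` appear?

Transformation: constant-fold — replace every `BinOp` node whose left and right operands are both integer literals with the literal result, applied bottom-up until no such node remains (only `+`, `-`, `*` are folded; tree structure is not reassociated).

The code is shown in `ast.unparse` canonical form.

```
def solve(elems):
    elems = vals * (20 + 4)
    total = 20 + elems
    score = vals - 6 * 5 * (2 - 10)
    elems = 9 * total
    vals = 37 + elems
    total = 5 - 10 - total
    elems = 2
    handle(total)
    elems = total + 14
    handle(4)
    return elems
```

4

Transformed code:
def solve(elems):
    elems = vals * 24
    total = 20 + elems
    score = vals - -240
    elems = 9 * total
    vals = 37 + elems
    total = -5 - total
    elems = 2
    handle(total)
    elems = total + 14
    handle(4)
    return elems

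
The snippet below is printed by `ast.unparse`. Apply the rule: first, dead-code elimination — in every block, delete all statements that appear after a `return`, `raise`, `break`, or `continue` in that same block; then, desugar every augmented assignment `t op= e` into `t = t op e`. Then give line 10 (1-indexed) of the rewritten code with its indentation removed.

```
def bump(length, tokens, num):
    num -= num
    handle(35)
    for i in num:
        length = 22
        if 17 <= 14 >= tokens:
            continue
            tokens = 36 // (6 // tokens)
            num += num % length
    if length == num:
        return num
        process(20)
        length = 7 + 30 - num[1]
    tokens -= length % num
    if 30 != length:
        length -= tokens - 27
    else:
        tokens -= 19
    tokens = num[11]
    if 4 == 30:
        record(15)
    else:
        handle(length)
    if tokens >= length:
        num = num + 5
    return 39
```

tokens = tokens - length % num

Transformed code:
def bump(length, tokens, num):
    num = num - num
    handle(35)
    for i in num:
        length = 22
        if 17 <= 14 >= tokens:
            continue
    if length == num:
        return num
    tokens = tokens - length % num
    if 30 != length:
        length = length - (tokens - 27)
    else:
        tokens = tokens - 19
    tokens = num[11]
    if 4 == 30:
        record(15)
    else:
        handle(length)
    if tokens >= length:
        num = num + 5
    return 39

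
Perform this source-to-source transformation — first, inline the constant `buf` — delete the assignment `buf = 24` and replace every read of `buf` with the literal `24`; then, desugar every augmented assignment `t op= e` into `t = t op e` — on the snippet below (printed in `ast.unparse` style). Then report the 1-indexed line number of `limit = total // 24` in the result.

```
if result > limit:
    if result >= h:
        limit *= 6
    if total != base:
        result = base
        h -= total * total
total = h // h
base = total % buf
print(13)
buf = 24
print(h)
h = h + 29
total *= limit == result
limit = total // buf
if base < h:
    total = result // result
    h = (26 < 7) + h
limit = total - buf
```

13

Transformed code:
if result > limit:
    if result >= h:
        limit = limit * 6
    if total != base:
        result = base
        h = h - total * total
total = h // h
base = total % 24
print(13)
print(h)
h = h + 29
total = total * (limit == result)
limit = total // 24
if base < h:
    total = result // result
    h = (26 < 7) + h
limit = total - 24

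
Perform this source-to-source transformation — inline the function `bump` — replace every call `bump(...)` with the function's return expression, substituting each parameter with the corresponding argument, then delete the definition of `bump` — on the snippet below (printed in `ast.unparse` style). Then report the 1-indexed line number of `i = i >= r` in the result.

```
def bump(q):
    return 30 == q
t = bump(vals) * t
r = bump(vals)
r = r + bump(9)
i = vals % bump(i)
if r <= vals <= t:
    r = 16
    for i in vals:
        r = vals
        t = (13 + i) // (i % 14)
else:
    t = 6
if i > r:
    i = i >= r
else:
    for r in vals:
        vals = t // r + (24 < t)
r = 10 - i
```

Transformed code:
t = (30 == vals) * t
r = 30 == vals
r = r + (30 == 9)
i = vals % (30 == i)
if r <= vals <= t:
    r = 16
    for i in vals:
        r = vals
        t = (13 + i) // (i % 14)
else:
    t = 6
if i > r:
    i = i >= r
else:
    for r in vals:
        vals = t // r + (24 < t)
r = 10 - i

13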